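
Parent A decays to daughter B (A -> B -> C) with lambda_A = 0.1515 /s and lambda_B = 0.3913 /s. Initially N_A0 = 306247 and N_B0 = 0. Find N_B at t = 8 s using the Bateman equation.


N_B(t) = lambda_A * N_A0 / (lambda_B - lambda_A) * [exp(-lambda_A*t) - exp(-lambda_B*t)]
exp(-0.1515*8) = 0.2976015; exp(-0.3913*8) = 0.04370031
N_B = 0.1515 * 306247 / (0.3913 - 0.1515) * (0.2976015 - 0.04370031)
N_B = 49125

49125


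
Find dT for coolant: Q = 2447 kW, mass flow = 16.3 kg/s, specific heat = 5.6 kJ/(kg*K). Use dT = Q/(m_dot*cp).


dT = Q / (m_dot * cp)
dT = 2447 / (16.3 * 5.6)
dT = 26.808 C

26.808


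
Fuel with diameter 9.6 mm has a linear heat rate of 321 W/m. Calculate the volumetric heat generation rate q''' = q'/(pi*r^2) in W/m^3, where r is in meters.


r = D / 2 / 1000 = 9.6 / 2 / 1000 = 0.0048 m
q''' = q' / (pi * r^2)
q''' = 321 / (pi * 0.0048^2)
q''' = 4.4348e+06 W/m^3

4.4348e+06


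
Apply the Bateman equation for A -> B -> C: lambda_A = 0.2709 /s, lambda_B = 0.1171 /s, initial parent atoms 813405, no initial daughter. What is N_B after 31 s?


N_B(t) = lambda_A * N_A0 / (lambda_B - lambda_A) * [exp(-lambda_A*t) - exp(-lambda_B*t)]
exp(-0.2709*31) = 2.253400e-04; exp(-0.1171*31) = 0.02651353
N_B = 0.2709 * 813405 / (0.1171 - 0.2709) * (2.253400e-04 - 0.02651353)
N_B = 37663

37663


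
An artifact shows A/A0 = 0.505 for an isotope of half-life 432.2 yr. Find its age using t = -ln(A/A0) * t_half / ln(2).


lambda = ln(2) / t_half = ln(2) / 432.2 = 0.001603765 /yr
t = -ln(A/A0) / lambda
t = -ln(0.505) / 0.001603765
t = 426.00 yr

426.00


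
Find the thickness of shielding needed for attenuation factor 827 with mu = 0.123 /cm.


x = ln(factor) / mu
x = ln(827) / 0.123
x = 54.616 cm

54.616


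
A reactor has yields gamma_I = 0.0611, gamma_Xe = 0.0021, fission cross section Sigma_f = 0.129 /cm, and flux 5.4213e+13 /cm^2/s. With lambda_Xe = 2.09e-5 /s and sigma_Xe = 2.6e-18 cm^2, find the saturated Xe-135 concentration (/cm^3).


Xe_eq = (gamma_I + gamma_Xe) * Sigma_f * phi / (lambda_Xe + sigma_Xe * phi)
Numerator = (0.0611 + 0.0021) * 0.129 * 5.4213e+13 = 4.419877e+11
Denominator = 2.09e-5 + 2.6e-18 * 5.4213e+13 = 1.618538e-04
Xe_eq = 4.419877e+11 / 1.618538e-04 = 2.7308e+15 /cm^3

2.7308e+15


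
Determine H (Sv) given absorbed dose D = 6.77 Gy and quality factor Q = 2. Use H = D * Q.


H = D * Q
H = 6.77 * 2
H = 13.540 Sv

13.540


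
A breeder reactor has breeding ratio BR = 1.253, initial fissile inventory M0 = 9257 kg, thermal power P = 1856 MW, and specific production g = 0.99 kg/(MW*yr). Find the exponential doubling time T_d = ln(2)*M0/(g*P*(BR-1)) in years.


Breeding gain G = BR - 1 = 1.253 - 1 = 0.253
Fissile production rate = g * P * G = 0.99 * 1856 * 0.253 = 464.87232 kg/yr
T_d = ln(2) * M0 / (g * P * G)
T_d = ln(2) * 9257 / 464.87232 = 13.803 yr

13.803


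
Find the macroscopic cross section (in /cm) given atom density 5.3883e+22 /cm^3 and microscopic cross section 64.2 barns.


Sigma = N * sigma_barns * 1e-24
Sigma = 5.3883e+22 * 64.2 * 1e-24
Sigma = 3.4593 /cm

3.4593


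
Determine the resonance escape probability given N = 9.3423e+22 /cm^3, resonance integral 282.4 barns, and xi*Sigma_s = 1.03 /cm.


p = exp(-N * I * 1e-24 / (xi*Sigma_s))
p = exp(-9.3423e+22 * 282.4 * 1e-24 / 1.03)
p = 7.5142e-12

7.5142e-12


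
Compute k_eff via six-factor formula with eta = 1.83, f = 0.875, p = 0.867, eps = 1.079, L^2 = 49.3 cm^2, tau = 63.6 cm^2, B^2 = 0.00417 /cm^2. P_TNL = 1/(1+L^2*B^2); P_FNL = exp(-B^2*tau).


k_inf = eta*f*p*eps = 1.83*0.875*0.867*1.079 = 1.497958
P_TNL = 1/(1 + L^2*B^2) = 1/(1 + 49.3*0.00417) = 0.8294756
P_FNL = exp(-B^2*tau) = exp(-0.00417*63.6) = 0.7670433
k_eff = k_inf * P_TNL * P_FNL = 1.497958 * 0.8294756 * 0.7670433
k_eff = 0.95307

0.95307


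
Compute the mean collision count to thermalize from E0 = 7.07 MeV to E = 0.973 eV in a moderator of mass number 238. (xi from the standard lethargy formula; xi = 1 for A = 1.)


xi = 1 + (A-1)^2/(2A)*ln((A-1)/(A+1)) = 0.008379872 (for A = 238)
n = ln(E0/E) / xi
n = ln(7.07e6 / 0.973) / 0.008379872
n = ln(7.266187e+06) / 0.008379872 = 1885.3

1885.3


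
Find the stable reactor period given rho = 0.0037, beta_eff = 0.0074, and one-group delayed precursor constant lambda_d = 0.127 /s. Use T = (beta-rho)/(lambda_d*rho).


T = (beta - rho) / (lambda_d * rho)
T = (0.0074 - 0.0037) / (0.127 * 0.0037)
T = 7.8740 s

7.8740


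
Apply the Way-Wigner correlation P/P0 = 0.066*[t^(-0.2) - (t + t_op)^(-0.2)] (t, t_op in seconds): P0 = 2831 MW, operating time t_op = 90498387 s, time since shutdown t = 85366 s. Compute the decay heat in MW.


P/P0 = 0.066 * [t^(-0.2) - (t + t_op)^(-0.2)]
P/P0 = 0.066 * [85366^(-0.2) - (85366 + 90498387)^(-0.2)]
P/P0 = 0.066 * [0.1032150 - 0.02562064] = 0.005121228
P = 2831 * 0.005121228 = 14.498 MW

14.498


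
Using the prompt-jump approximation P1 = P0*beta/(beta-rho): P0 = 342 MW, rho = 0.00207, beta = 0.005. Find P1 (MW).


P1/P0 = beta / (beta - rho)
P1/P0 = 0.005 / (0.005 - 0.00207) = 1.706485
P1 = 342 * 1.706485 = 583.62 MW

583.62


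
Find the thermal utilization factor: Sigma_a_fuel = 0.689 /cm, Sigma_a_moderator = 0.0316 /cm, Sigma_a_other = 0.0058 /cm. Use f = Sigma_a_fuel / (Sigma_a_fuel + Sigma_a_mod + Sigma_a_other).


f = Sigma_a_fuel / (Sigma_a_fuel + Sigma_a_mod + Sigma_a_other)
f = 0.689 / (0.689 + 0.0316 + 0.0058)
f = 0.94851

0.94851


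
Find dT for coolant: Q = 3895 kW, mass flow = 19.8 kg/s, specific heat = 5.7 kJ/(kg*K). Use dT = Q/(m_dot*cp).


dT = Q / (m_dot * cp)
dT = 3895 / (19.8 * 5.7)
dT = 34.512 C

34.512


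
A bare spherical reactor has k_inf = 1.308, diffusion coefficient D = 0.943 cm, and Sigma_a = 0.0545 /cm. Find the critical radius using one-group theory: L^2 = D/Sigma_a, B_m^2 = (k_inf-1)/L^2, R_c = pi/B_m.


L^2 = D / Sigma_a = 0.943 / 0.0545 = 17.30275 cm^2
B_m^2 = (k_inf - 1) / L^2 = (1.308 - 1) / 17.30275 = 0.01780064 /cm^2
For a bare sphere: B_g = pi/R, so R_c = pi / sqrt(B_m^2)
R_c = pi / sqrt(0.01780064) = 23.547 cm

23.547


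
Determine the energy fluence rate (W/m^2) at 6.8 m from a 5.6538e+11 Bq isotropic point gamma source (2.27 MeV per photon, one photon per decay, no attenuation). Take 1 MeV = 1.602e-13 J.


psi = A * E * 1.602e-13 / (4*pi*r^2)
psi = 5.6538e+11 * 2.27 * 1.602e-13 / (4*pi*6.8^2)
psi = 3.5384e-04 W/m^2

3.5384e-04


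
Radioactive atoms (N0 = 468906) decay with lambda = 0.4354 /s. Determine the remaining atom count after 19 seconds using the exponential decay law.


N = N0 * exp(-lambda * t)
N = 468906 * exp(-0.4354 * 19)
N = 119.77

119.77


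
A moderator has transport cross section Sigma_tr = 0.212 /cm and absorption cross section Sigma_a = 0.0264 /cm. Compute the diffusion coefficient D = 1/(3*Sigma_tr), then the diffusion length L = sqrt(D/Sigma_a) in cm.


D = 1 / (3 * Sigma_tr) = 1 / (3 * 0.212) = 1.572327 cm
L = sqrt(D / Sigma_a)
L = sqrt(1.572327 / 0.0264)
L = 7.7174 cm

7.7174


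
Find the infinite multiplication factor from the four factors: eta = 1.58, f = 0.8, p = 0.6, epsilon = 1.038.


k_inf = eta * f * p * epsilon
k_inf = 1.58 * 0.8 * 0.6 * 1.038
k_inf = 0.78722

0.78722


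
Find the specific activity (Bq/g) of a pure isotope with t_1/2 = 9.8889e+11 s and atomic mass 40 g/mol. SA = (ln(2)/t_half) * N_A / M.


lambda = ln(2) / t_half = ln(2) / 9.8889e+11 = 7.009346e-13 /s
SA = lambda * N_A / M
SA = 7.009346e-13 * 6.022e23 / 40
SA = 1.0553e+10 Bq/g

1.0553e+10


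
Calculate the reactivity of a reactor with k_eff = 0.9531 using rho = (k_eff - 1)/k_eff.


rho = (k_eff - 1) / k_eff
rho = (0.9531 - 1) / 0.9531
rho = -0.049208

-0.049208


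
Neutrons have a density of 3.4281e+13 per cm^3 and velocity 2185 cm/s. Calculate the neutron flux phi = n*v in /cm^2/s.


phi = n * v
phi = 3.4281e+13 * 2185
phi = 7.4904e+16 /cm^2/s

7.4904e+16


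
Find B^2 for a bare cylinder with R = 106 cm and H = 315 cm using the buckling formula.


B^2 = (2.405/R)^2 + (pi/H)^2
B^2 = (2.405/106)^2 + (pi/315)^2
B^2 = 6.1424e-04 /cm^2

6.1424e-04


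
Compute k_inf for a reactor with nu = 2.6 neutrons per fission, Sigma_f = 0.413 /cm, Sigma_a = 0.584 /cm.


k_inf = nu * Sigma_f / Sigma_a
k_inf = 2.6 * 0.413 / 0.584
k_inf = 1.8387

1.8387


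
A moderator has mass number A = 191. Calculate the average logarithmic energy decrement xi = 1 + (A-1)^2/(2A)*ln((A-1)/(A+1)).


xi = 1 + (A-1)^2/(2A) * ln((A-1)/(A+1))
xi = 1 + (191-1)^2/(2*191) * ln((191-1)/(191 +1))
xi = 0.010435

0.010435


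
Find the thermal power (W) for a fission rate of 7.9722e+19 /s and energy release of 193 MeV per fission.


P = fission_rate * E_MeV * 1.602e-13
P = 7.9722e+19 * 193 * 1.602e-13
P = 2.4649e+09 W

2.4649e+09


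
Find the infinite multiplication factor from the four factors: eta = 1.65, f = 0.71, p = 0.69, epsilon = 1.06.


k_inf = eta * f * p * epsilon
k_inf = 1.65 * 0.71 * 0.69 * 1.06
k_inf = 0.85684

0.85684


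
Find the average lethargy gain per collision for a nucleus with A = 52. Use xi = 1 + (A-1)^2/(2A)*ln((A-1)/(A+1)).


xi = 1 + (A-1)^2/(2A) * ln((A-1)/(A+1))
xi = 1 + (52-1)^2/(2*52) * ln((52-1)/(52 +1))
xi = 0.037973

0.037973


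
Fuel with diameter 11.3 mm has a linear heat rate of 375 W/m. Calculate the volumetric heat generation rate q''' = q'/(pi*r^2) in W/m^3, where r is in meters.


r = D / 2 / 1000 = 11.3 / 2 / 1000 = 0.00565 m
q''' = q' / (pi * r^2)
q''' = 375 / (pi * 0.00565^2)
q''' = 3.7392e+06 W/m^3

3.7392e+06


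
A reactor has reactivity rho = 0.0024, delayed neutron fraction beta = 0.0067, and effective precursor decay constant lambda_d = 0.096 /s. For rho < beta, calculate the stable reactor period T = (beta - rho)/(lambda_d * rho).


T = (beta - rho) / (lambda_d * rho)
T = (0.0067 - 0.0024) / (0.096 * 0.0024)
T = 18.663 s

18.663


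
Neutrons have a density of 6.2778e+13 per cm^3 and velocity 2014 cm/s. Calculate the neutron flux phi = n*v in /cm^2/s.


phi = n * v
phi = 6.2778e+13 * 2014
phi = 1.2643e+17 /cm^2/s

1.2643e+17


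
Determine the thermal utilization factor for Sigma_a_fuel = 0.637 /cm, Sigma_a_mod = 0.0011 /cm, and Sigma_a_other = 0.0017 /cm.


f = Sigma_a_fuel / (Sigma_a_fuel + Sigma_a_mod + Sigma_a_other)
f = 0.637 / (0.637 + 0.0011 + 0.0017)
f = 0.99562

0.99562


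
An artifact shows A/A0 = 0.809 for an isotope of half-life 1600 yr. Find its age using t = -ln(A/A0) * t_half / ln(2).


lambda = ln(2) / t_half = ln(2) / 1600 = 4.332170e-04 /yr
t = -ln(A/A0) / lambda
t = -ln(0.809) / 4.332170e-04
t = 489.26 yr

489.26


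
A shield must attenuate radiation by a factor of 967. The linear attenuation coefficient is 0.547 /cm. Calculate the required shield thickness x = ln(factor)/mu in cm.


x = ln(factor) / mu
x = ln(967) / 0.547
x = 12.567 cm

12.567


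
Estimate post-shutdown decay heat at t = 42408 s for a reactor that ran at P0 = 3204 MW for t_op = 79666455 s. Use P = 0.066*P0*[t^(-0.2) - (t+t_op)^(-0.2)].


P/P0 = 0.066 * [t^(-0.2) - (t + t_op)^(-0.2)]
P/P0 = 0.066 * [42408^(-0.2) - (42408 + 79666455)^(-0.2)]
P/P0 = 0.066 * [0.1187163 - 0.02628444] = 0.006100503
P = 3204 * 0.006100503 = 19.546 MW

19.546


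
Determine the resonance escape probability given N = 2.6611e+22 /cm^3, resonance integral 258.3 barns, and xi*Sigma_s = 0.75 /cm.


p = exp(-N * I * 1e-24 / (xi*Sigma_s))
p = exp(-2.6611e+22 * 258.3 * 1e-24 / 0.75)
p = 1.0466e-04

1.0466e-04


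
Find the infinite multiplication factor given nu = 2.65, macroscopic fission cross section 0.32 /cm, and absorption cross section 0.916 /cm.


k_inf = nu * Sigma_f / Sigma_a
k_inf = 2.65 * 0.32 / 0.916
k_inf = 0.92576

0.92576


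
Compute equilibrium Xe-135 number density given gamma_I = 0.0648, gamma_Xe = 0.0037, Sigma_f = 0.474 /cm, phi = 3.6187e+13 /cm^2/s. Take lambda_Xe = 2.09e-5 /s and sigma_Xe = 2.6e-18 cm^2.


Xe_eq = (gamma_I + gamma_Xe) * Sigma_f * phi / (lambda_Xe + sigma_Xe * phi)
Numerator = (0.0648 + 0.0037) * 0.474 * 3.6187e+13 = 1.174956e+12
Denominator = 2.09e-5 + 2.6e-18 * 3.6187e+13 = 1.149862e-04
Xe_eq = 1.174956e+12 / 1.149862e-04 = 1.0218e+16 /cm^3

1.0218e+16


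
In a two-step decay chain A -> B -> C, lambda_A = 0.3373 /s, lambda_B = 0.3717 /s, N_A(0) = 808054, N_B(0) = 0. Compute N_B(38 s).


N_B(t) = lambda_A * N_A0 / (lambda_B - lambda_A) * [exp(-lambda_A*t) - exp(-lambda_B*t)]
exp(-0.3373*38) = 2.713151e-06; exp(-0.3717*38) = 7.341151e-07
N_B = 0.3373 * 808054 / (0.3717 - 0.3373) * (2.713151e-06 - 7.341151e-07)
N_B = 15.680

15.680


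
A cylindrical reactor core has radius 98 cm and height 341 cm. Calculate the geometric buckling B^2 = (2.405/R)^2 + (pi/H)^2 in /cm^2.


B^2 = (2.405/R)^2 + (pi/H)^2
B^2 = (2.405/98)^2 + (pi/341)^2
B^2 = 6.8713e-04 /cm^2

6.8713e-04


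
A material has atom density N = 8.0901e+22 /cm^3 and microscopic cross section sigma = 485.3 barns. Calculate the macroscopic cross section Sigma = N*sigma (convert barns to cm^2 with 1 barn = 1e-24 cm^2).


Sigma = N * sigma_barns * 1e-24
Sigma = 8.0901e+22 * 485.3 * 1e-24
Sigma = 39.261 /cm

39.261


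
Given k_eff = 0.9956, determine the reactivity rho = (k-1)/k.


rho = (k_eff - 1) / k_eff
rho = (0.9956 - 1) / 0.9956
rho = -0.0044194

-0.0044194


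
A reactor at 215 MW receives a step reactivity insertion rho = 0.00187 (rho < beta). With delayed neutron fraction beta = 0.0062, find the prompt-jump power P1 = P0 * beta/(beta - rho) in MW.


P1/P0 = beta / (beta - rho)
P1/P0 = 0.0062 / (0.0062 - 0.00187) = 1.431871
P1 = 215 * 1.431871 = 307.85 MW

307.85


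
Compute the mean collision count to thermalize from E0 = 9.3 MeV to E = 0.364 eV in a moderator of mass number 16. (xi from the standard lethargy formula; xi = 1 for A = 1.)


xi = 1 + (A-1)^2/(2A)*ln((A-1)/(A+1)) = 0.1199467 (for A = 16)
n = ln(E0/E) / xi
n = ln(9.3e6 / 0.364) / 0.1199467
n = ln(2.554945e+07) / 0.1199467 = 142.20

142.20


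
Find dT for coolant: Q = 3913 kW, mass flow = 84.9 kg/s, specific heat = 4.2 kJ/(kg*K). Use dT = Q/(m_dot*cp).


dT = Q / (m_dot * cp)
dT = 3913 / (84.9 * 4.2)
dT = 10.974 C

10.974


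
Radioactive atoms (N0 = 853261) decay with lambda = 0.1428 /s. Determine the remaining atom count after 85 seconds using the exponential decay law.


N = N0 * exp(-lambda * t)
N = 853261 * exp(-0.1428 * 85)
N = 4.5668

4.5668


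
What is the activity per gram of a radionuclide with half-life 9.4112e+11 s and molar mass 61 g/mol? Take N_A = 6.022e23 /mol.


lambda = ln(2) / t_half = ln(2) / 9.4112e+11 = 7.365131e-13 /s
SA = lambda * N_A / M
SA = 7.365131e-13 * 6.022e23 / 61
SA = 7.2710e+09 Bq/g

7.2710e+09


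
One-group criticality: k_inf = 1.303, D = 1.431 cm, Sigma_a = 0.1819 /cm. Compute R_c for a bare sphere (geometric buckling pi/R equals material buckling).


L^2 = D / Sigma_a = 1.431 / 0.1819 = 7.866960 cm^2
B_m^2 = (k_inf - 1) / L^2 = (1.303 - 1) / 7.866960 = 0.03851551 /cm^2
For a bare sphere: B_g = pi/R, so R_c = pi / sqrt(B_m^2)
R_c = pi / sqrt(0.03851551) = 16.008 cm

16.008


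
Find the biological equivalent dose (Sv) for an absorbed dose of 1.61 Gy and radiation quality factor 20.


H = D * Q
H = 1.61 * 20
H = 32.200 Sv

32.200


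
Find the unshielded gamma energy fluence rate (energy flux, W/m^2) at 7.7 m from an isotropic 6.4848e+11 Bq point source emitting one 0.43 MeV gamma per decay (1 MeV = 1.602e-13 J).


psi = A * E * 1.602e-13 / (4*pi*r^2)
psi = 6.4848e+11 * 0.43 * 1.602e-13 / (4*pi*7.7^2)
psi = 5.9956e-05 W/m^2

5.9956e-05


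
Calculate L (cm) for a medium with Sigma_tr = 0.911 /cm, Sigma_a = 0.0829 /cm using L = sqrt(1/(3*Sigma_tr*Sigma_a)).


D = 1 / (3 * Sigma_tr) = 1 / (3 * 0.911) = 0.3658983 cm
L = sqrt(D / Sigma_a)
L = sqrt(0.3658983 / 0.0829)
L = 2.1009 cm

2.1009


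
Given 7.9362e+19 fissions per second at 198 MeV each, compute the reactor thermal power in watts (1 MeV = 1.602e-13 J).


P = fission_rate * E_MeV * 1.602e-13
P = 7.9362e+19 * 198 * 1.602e-13
P = 2.5173e+09 W

2.5173e+09


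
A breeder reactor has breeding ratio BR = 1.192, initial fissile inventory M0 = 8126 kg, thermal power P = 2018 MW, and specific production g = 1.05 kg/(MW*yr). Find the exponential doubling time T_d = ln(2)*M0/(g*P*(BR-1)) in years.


Breeding gain G = BR - 1 = 1.192 - 1 = 0.192
Fissile production rate = g * P * G = 1.05 * 2018 * 0.192 = 406.8288 kg/yr
T_d = ln(2) * M0 / (g * P * G)
T_d = ln(2) * 8126 / 406.8288 = 13.845 yr

13.845


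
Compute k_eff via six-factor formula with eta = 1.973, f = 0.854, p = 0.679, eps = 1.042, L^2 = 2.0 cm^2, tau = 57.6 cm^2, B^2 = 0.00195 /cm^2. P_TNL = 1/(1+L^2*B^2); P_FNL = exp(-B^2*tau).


k_inf = eta*f*p*eps = 1.973*0.854*0.679*1.042 = 1.192127
P_TNL = 1/(1 + L^2*B^2) = 1/(1 + 2.0*0.00195) = 0.9961152
P_FNL = exp(-B^2*tau) = exp(-0.00195*57.6) = 0.8937582
k_eff = k_inf * P_TNL * P_FNL = 1.192127 * 0.9961152 * 0.8937582
k_eff = 1.0613

1.0613


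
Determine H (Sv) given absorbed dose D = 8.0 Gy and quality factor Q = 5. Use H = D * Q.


H = D * Q
H = 8.0 * 5
H = 40.000 Sv

40.000


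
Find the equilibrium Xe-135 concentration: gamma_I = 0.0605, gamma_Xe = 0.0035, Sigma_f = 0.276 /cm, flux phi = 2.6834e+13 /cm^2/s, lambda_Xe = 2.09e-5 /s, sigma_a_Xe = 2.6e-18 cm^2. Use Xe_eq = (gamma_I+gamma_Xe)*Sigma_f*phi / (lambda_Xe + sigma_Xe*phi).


Xe_eq = (gamma_I + gamma_Xe) * Sigma_f * phi / (lambda_Xe + sigma_Xe * phi)
Numerator = (0.0605 + 0.0035) * 0.276 * 2.6834e+13 = 4.739958e+11
Denominator = 2.09e-5 + 2.6e-18 * 2.6834e+13 = 9.066840e-05
Xe_eq = 4.739958e+11 / 9.066840e-05 = 5.2278e+15 /cm^3

5.2278e+15


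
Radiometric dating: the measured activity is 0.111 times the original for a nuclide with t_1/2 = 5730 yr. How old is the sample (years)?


lambda = ln(2) / t_half = ln(2) / 5730 = 1.209681e-04 /yr
t = -ln(A/A0) / lambda
t = -ln(0.111) / 1.209681e-04
t = 18172 yr

18172


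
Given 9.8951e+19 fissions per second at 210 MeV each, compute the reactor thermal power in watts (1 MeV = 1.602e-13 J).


P = fission_rate * E_MeV * 1.602e-13
P = 9.8951e+19 * 210 * 1.602e-13
P = 3.3289e+09 W

3.3289e+09


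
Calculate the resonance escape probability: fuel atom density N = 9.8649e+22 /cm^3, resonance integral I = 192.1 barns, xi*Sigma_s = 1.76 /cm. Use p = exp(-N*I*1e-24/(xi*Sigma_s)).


p = exp(-N * I * 1e-24 / (xi*Sigma_s))
p = exp(-9.8649e+22 * 192.1 * 1e-24 / 1.76)
p = 2.1077e-05

2.1077e-05


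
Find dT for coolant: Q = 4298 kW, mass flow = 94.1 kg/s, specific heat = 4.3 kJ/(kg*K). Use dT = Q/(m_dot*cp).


dT = Q / (m_dot * cp)
dT = 4298 / (94.1 * 4.3)
dT = 10.622 C

10.622


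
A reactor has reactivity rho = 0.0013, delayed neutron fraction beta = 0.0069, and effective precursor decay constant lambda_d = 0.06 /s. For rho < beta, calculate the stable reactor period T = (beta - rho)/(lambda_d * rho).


T = (beta - rho) / (lambda_d * rho)
T = (0.0069 - 0.0013) / (0.06 * 0.0013)
T = 71.795 s

71.795


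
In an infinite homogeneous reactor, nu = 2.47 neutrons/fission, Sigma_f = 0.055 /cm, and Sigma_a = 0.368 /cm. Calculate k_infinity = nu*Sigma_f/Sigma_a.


k_inf = nu * Sigma_f / Sigma_a
k_inf = 2.47 * 0.055 / 0.368
k_inf = 0.36916

0.36916


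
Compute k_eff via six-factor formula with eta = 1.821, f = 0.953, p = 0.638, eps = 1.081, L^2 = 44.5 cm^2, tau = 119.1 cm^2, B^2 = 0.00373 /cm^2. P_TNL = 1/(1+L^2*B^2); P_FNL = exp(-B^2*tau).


k_inf = eta*f*p*eps = 1.821*0.953*0.638*1.081 = 1.196876
P_TNL = 1/(1 + L^2*B^2) = 1/(1 + 44.5*0.00373) = 0.8576440
P_FNL = exp(-B^2*tau) = exp(-0.00373*119.1) = 0.6413096
k_eff = k_inf * P_TNL * P_FNL = 1.196876 * 0.8576440 * 0.6413096
k_eff = 0.65830

0.65830


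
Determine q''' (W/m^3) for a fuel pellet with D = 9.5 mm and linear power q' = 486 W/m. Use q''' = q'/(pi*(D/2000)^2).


r = D / 2 / 1000 = 9.5 / 2 / 1000 = 0.00475 m
q''' = q' / (pi * r^2)
q''' = 486 / (pi * 0.00475^2)
q''' = 6.8564e+06 W/m^3

6.8564e+06


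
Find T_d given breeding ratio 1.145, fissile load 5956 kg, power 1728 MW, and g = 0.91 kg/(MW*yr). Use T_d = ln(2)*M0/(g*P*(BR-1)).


Breeding gain G = BR - 1 = 1.145 - 1 = 0.145
Fissile production rate = g * P * G = 0.91 * 1728 * 0.145 = 228.0096 kg/yr
T_d = ln(2) * M0 / (g * P * G)
T_d = ln(2) * 5956 / 228.0096 = 18.106 yr

18.106


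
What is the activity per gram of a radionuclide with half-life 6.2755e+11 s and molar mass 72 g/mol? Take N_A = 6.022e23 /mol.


lambda = ln(2) / t_half = ln(2) / 6.2755e+11 = 1.104529e-12 /s
SA = lambda * N_A / M
SA = 1.104529e-12 * 6.022e23 / 72
SA = 9.2382e+09 Bq/g

9.2382e+09


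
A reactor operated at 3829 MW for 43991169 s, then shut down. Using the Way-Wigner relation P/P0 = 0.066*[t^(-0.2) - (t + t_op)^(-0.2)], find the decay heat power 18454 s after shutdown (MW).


P/P0 = 0.066 * [t^(-0.2) - (t + t_op)^(-0.2)]
P/P0 = 0.066 * [18454^(-0.2) - (18454 + 43991169)^(-0.2)]
P/P0 = 0.066 * [0.1402109 - 0.02959992] = 0.007300325
P = 3829 * 0.007300325 = 27.953 MW

27.953


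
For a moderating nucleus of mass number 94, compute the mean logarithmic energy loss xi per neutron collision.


xi = 1 + (A-1)^2/(2A) * ln((A-1)/(A+1))
xi = 1 + (94-1)^2/(2*94) * ln((94-1)/(94 +1))
xi = 0.021126

0.021126


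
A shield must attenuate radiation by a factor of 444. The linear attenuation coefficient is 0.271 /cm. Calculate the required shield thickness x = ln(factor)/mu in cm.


x = ln(factor) / mu
x = ln(444) / 0.271
x = 22.494 cm

22.494


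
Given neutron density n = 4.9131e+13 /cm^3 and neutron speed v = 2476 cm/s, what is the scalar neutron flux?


phi = n * v
phi = 4.9131e+13 * 2476
phi = 1.2165e+17 /cm^2/s

1.2165e+17


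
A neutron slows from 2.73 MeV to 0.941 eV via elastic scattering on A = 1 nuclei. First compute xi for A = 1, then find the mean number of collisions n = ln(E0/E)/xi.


xi = 1 + (A-1)^2/(2A)*ln((A-1)/(A+1)) = 1 (for A = 1)
n = ln(E0/E) / xi
n = ln(2.73e6 / 0.941) / 1
n = ln(2.901169e+06) / 1 = 14.881

14.881


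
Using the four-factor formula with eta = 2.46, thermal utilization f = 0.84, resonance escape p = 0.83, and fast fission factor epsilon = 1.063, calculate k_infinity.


k_inf = eta * f * p * epsilon
k_inf = 2.46 * 0.84 * 0.83 * 1.063
k_inf = 1.8232

1.8232


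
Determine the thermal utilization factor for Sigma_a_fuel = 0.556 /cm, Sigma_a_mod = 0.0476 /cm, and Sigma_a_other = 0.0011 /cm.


f = Sigma_a_fuel / (Sigma_a_fuel + Sigma_a_mod + Sigma_a_other)
f = 0.556 / (0.556 + 0.0476 + 0.0011)
f = 0.91946

0.91946


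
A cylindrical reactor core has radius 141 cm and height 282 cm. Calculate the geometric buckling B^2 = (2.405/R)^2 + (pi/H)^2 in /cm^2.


B^2 = (2.405/R)^2 + (pi/H)^2
B^2 = (2.405/141)^2 + (pi/282)^2
B^2 = 4.1504e-04 /cm^2

4.1504e-04


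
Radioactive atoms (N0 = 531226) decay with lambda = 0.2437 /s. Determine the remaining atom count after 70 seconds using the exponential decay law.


N = N0 * exp(-lambda * t)
N = 531226 * exp(-0.2437 * 70)
N = 0.020732

0.020732


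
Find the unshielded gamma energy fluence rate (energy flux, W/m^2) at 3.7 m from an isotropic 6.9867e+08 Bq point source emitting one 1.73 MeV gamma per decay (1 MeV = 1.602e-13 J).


psi = A * E * 1.602e-13 / (4*pi*r^2)
psi = 6.9867e+08 * 1.73 * 1.602e-13 / (4*pi*3.7^2)
psi = 1.1256e-06 W/m^2

1.1256e-06


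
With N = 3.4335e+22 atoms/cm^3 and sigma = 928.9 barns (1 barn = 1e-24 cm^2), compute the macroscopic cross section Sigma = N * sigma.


Sigma = N * sigma_barns * 1e-24
Sigma = 3.4335e+22 * 928.9 * 1e-24
Sigma = 31.894 /cm

31.894


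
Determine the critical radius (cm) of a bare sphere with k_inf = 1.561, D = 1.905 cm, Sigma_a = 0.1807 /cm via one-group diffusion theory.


L^2 = D / Sigma_a = 1.905 / 0.1807 = 10.54234 cm^2
B_m^2 = (k_inf - 1) / L^2 = (1.561 - 1) / 10.54234 = 0.05321399 /cm^2
For a bare sphere: B_g = pi/R, so R_c = pi / sqrt(B_m^2)
R_c = pi / sqrt(0.05321399) = 13.619 cm

13.619


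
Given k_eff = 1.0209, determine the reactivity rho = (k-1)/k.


rho = (k_eff - 1) / k_eff
rho = (1.0209 - 1) / 1.0209
rho = 0.020472

0.020472


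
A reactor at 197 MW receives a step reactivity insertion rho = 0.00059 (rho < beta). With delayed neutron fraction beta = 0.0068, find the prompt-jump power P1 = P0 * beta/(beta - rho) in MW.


P1/P0 = beta / (beta - rho)
P1/P0 = 0.0068 / (0.0068 - 0.00059) = 1.095008
P1 = 197 * 1.095008 = 215.72 MW

215.72


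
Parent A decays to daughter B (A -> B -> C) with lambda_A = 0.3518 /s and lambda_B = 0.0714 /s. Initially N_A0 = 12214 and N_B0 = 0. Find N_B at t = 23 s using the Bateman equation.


N_B(t) = lambda_A * N_A0 / (lambda_B - lambda_A) * [exp(-lambda_A*t) - exp(-lambda_B*t)]
exp(-0.3518*23) = 3.061608e-04; exp(-0.0714*23) = 0.1935538
N_B = 0.3518 * 12214 / (0.0714 - 0.3518) * (3.061608e-04 - 0.1935538)
N_B = 2961.4

2961.4


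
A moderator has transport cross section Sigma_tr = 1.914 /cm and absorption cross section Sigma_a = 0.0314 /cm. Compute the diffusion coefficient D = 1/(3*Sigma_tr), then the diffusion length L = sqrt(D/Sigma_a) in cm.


D = 1 / (3 * Sigma_tr) = 1 / (3 * 1.914) = 0.1741553 cm
L = sqrt(D / Sigma_a)
L = sqrt(0.1741553 / 0.0314)
L = 2.3551 cm

2.3551


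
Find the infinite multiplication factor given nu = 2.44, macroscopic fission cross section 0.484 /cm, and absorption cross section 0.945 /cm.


k_inf = nu * Sigma_f / Sigma_a
k_inf = 2.44 * 0.484 / 0.945
k_inf = 1.2497

1.2497


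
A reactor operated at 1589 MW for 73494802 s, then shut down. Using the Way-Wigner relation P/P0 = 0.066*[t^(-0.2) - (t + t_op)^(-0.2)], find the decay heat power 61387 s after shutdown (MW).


P/P0 = 0.066 * [t^(-0.2) - (t + t_op)^(-0.2)]
P/P0 = 0.066 * [61387^(-0.2) - (61387 + 73494802)^(-0.2)]
P/P0 = 0.066 * [0.1102516 - 0.02671014] = 0.005513736
P = 1589 * 0.005513736 = 8.7613 MW

8.7613


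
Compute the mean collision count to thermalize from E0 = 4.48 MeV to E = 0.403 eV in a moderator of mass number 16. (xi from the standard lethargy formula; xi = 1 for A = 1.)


xi = 1 + (A-1)^2/(2A)*ln((A-1)/(A+1)) = 0.1199467 (for A = 16)
n = ln(E0/E) / xi
n = ln(4.48e6 / 0.403) / 0.1199467
n = ln(1.111663e+07) / 0.1199467 = 135.26

135.26


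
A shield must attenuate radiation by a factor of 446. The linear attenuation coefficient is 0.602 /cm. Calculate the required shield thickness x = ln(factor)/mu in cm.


x = ln(factor) / mu
x = ln(446) / 0.602
x = 10.133 cm

10.133


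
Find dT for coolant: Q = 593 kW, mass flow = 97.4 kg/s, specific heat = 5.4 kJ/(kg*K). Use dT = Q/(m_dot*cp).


dT = Q / (m_dot * cp)
dT = 593 / (97.4 * 5.4)
dT = 1.1275 C

1.1275


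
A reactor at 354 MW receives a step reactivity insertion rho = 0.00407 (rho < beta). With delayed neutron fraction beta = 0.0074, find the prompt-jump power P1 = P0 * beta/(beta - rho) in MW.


P1/P0 = beta / (beta - rho)
P1/P0 = 0.0074 / (0.0074 - 0.00407) = 2.222222
P1 = 354 * 2.222222 = 786.67 MW

786.67


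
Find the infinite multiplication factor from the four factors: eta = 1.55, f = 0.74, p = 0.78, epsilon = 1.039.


k_inf = eta * f * p * epsilon
k_inf = 1.55 * 0.74 * 0.78 * 1.039
k_inf = 0.92955

0.92955


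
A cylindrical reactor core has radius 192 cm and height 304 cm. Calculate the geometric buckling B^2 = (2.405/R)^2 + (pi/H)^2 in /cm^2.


B^2 = (2.405/R)^2 + (pi/H)^2
B^2 = (2.405/192)^2 + (pi/304)^2
B^2 = 2.6370e-04 /cm^2

2.6370e-04


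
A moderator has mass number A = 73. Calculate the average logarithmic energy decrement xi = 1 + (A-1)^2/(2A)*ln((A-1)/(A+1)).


xi = 1 + (A-1)^2/(2A) * ln((A-1)/(A+1))
xi = 1 + (73-1)^2/(2*73) * ln((73-1)/(73 +1))
xi = 0.027149

0.027149


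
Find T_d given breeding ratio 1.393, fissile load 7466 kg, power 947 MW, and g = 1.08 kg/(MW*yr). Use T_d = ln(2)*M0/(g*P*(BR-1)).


Breeding gain G = BR - 1 = 1.393 - 1 = 0.393
Fissile production rate = g * P * G = 1.08 * 947 * 0.393 = 401.94468 kg/yr
T_d = ln(2) * M0 / (g * P * G)
T_d = ln(2) * 7466 / 401.94468 = 12.875 yr

12.875


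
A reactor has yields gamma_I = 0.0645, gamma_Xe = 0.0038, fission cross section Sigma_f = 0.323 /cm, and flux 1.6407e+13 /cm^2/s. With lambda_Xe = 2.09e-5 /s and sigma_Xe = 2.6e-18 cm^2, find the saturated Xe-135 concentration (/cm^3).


Xe_eq = (gamma_I + gamma_Xe) * Sigma_f * phi / (lambda_Xe + sigma_Xe * phi)
Numerator = (0.0645 + 0.0038) * 0.323 * 1.6407e+13 = 3.619532e+11
Denominator = 2.09e-5 + 2.6e-18 * 1.6407e+13 = 6.355820e-05
Xe_eq = 3.619532e+11 / 6.355820e-05 = 5.6948e+15 /cm^3

5.6948e+15


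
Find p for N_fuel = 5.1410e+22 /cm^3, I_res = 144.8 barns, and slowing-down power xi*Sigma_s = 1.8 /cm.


p = exp(-N * I * 1e-24 / (xi*Sigma_s))
p = exp(-5.1410e+22 * 144.8 * 1e-24 / 1.8)
p = 0.015992

0.015992


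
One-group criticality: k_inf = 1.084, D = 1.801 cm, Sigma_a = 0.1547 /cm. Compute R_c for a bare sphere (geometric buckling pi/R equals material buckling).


L^2 = D / Sigma_a = 1.801 / 0.1547 = 11.64189 cm^2
B_m^2 = (k_inf - 1) / L^2 = (1.084 - 1) / 11.64189 = 0.007215323 /cm^2
For a bare sphere: B_g = pi/R, so R_c = pi / sqrt(B_m^2)
R_c = pi / sqrt(0.007215323) = 36.985 cm

36.985


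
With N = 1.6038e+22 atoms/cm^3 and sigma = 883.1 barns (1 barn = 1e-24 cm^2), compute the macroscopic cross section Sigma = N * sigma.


Sigma = N * sigma_barns * 1e-24
Sigma = 1.6038e+22 * 883.1 * 1e-24
Sigma = 14.163 /cm

14.163


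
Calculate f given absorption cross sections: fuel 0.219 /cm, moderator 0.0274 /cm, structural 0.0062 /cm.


f = Sigma_a_fuel / (Sigma_a_fuel + Sigma_a_mod + Sigma_a_other)
f = 0.219 / (0.219 + 0.0274 + 0.0062)
f = 0.86698

0.86698


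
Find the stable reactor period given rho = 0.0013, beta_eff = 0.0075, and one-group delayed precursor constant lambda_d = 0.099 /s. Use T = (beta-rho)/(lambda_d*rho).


T = (beta - rho) / (lambda_d * rho)
T = (0.0075 - 0.0013) / (0.099 * 0.0013)
T = 48.174 s

48.174


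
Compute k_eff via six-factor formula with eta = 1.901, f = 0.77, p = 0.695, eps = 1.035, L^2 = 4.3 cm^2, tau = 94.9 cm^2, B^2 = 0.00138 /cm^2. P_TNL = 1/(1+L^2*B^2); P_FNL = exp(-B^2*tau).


k_inf = eta*f*p*eps = 1.901*0.77*0.695*1.035 = 1.052926
P_TNL = 1/(1 + L^2*B^2) = 1/(1 + 4.3*0.00138) = 0.9941010
P_FNL = exp(-B^2*tau) = exp(-0.00138*94.9) = 0.8772511
k_eff = k_inf * P_TNL * P_FNL = 1.052926 * 0.9941010 * 0.8772511
k_eff = 0.91823

0.91823


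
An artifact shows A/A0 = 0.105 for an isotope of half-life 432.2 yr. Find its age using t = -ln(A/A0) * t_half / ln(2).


lambda = ln(2) / t_half = ln(2) / 432.2 = 0.001603765 /yr
t = -ln(A/A0) / lambda
t = -ln(0.105) / 0.001603765
t = 1405.3 yr

1405.3


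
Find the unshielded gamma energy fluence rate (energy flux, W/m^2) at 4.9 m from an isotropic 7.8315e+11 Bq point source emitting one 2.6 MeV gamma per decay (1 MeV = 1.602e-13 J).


psi = A * E * 1.602e-13 / (4*pi*r^2)
psi = 7.8315e+11 * 2.6 * 1.602e-13 / (4*pi*4.9^2)
psi = 0.0010811 W/m^2

0.0010811


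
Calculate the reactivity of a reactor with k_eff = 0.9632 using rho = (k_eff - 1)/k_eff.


rho = (k_eff - 1) / k_eff
rho = (0.9632 - 1) / 0.9632
rho = -0.038206

-0.038206


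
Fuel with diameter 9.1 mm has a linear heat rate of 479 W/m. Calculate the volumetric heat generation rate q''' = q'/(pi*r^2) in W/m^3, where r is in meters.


r = D / 2 / 1000 = 9.1 / 2 / 1000 = 0.00455 m
q''' = q' / (pi * r^2)
q''' = 479 / (pi * 0.00455^2)
q''' = 7.3648e+06 W/m^3

7.3648e+06


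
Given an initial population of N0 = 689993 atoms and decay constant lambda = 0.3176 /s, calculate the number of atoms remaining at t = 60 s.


N = N0 * exp(-lambda * t)
N = 689993 * exp(-0.3176 * 60)
N = 0.0036554

0.0036554


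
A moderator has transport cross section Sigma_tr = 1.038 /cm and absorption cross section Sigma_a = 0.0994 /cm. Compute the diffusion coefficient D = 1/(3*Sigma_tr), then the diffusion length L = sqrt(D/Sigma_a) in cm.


D = 1 / (3 * Sigma_tr) = 1 / (3 * 1.038) = 0.3211304 cm
L = sqrt(D / Sigma_a)
L = sqrt(0.3211304 / 0.0994)
L = 1.7974 cm

1.7974


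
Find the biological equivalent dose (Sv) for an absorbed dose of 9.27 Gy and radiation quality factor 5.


H = D * Q
H = 9.27 * 5
H = 46.350 Sv

46.350


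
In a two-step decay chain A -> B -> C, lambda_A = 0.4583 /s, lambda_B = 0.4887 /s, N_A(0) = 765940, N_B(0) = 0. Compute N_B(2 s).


N_B(t) = lambda_A * N_A0 / (lambda_B - lambda_A) * [exp(-lambda_A*t) - exp(-lambda_B*t)]
exp(-0.4583*2) = 0.3998763; exp(-0.4887*2) = 0.3762882
N_B = 0.4583 * 765940 / (0.4887 - 0.4583) * (0.3998763 - 0.3762882)
N_B = 272373

272373


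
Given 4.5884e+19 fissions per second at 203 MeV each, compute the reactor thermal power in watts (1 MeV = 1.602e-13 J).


P = fission_rate * E_MeV * 1.602e-13
P = 4.5884e+19 * 203 * 1.602e-13
P = 1.4922e+09 W

1.4922e+09


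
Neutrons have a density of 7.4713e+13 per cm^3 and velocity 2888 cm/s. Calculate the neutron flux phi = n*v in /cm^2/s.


phi = n * v
phi = 7.4713e+13 * 2888
phi = 2.1577e+17 /cm^2/s

2.1577e+17


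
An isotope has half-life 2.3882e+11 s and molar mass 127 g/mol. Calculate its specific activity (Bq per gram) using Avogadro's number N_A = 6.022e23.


lambda = ln(2) / t_half = ln(2) / 2.3882e+11 = 2.902383e-12 /s
SA = lambda * N_A / M
SA = 2.902383e-12 * 6.022e23 / 127
SA = 1.3762e+10 Bq/g

1.3762e+10


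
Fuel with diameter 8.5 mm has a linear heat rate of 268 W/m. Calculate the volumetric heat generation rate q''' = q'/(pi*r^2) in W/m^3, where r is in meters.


r = D / 2 / 1000 = 8.5 / 2 / 1000 = 0.00425 m
q''' = q' / (pi * r^2)
q''' = 268 / (pi * 0.00425^2)
q''' = 4.7229e+06 W/m^3

4.7229e+06


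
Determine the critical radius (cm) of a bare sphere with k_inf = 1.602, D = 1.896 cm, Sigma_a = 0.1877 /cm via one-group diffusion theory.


L^2 = D / Sigma_a = 1.896 / 0.1877 = 10.10123 cm^2
B_m^2 = (k_inf - 1) / L^2 = (1.602 - 1) / 10.10123 = 0.05959670 /cm^2
For a bare sphere: B_g = pi/R, so R_c = pi / sqrt(B_m^2)
R_c = pi / sqrt(0.05959670) = 12.869 cm

12.869


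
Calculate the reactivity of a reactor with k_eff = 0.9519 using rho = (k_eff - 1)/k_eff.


rho = (k_eff - 1) / k_eff
rho = (0.9519 - 1) / 0.9519
rho = -0.050531

-0.050531


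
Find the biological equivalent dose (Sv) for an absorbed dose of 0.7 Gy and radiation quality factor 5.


H = D * Q
H = 0.7 * 5
H = 3.5000 Sv

3.5000


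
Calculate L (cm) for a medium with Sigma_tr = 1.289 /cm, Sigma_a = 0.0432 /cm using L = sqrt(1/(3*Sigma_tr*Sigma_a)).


D = 1 / (3 * Sigma_tr) = 1 / (3 * 1.289) = 0.2585984 cm
L = sqrt(D / Sigma_a)
L = sqrt(0.2585984 / 0.0432)
L = 2.4466 cm

2.4466


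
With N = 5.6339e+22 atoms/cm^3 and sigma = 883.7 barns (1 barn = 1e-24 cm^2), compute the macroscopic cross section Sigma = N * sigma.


Sigma = N * sigma_barns * 1e-24
Sigma = 5.6339e+22 * 883.7 * 1e-24
Sigma = 49.787 /cm

49.787


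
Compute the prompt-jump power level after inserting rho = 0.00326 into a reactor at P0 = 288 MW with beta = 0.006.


P1/P0 = beta / (beta - rho)
P1/P0 = 0.006 / (0.006 - 0.00326) = 2.189781
P1 = 288 * 2.189781 = 630.66 MW

630.66


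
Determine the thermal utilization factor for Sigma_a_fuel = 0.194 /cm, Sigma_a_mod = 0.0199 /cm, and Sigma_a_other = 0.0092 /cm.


f = Sigma_a_fuel / (Sigma_a_fuel + Sigma_a_mod + Sigma_a_other)
f = 0.194 / (0.194 + 0.0199 + 0.0092)
f = 0.86957

0.86957


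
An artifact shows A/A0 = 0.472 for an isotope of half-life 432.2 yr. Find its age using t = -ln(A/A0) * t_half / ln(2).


lambda = ln(2) / t_half = ln(2) / 432.2 = 0.001603765 /yr
t = -ln(A/A0) / lambda
t = -ln(0.472) / 0.001603765
t = 468.13 yr

468.13


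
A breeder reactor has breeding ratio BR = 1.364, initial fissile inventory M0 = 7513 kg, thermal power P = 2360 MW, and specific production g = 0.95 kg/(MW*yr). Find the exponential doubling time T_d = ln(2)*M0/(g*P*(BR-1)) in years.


Breeding gain G = BR - 1 = 1.364 - 1 = 0.364
Fissile production rate = g * P * G = 0.95 * 2360 * 0.364 = 816.088 kg/yr
T_d = ln(2) * M0 / (g * P * G)
T_d = ln(2) * 7513 / 816.088 = 6.3812 yr

6.3812


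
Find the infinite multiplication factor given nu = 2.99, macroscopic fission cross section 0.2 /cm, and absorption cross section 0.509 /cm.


k_inf = nu * Sigma_f / Sigma_a
k_inf = 2.99 * 0.2 / 0.509
k_inf = 1.1749

1.1749


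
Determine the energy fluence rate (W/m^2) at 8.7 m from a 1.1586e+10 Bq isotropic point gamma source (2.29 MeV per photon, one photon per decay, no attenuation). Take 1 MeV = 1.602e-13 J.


psi = A * E * 1.602e-13 / (4*pi*r^2)
psi = 1.1586e+10 * 2.29 * 1.602e-13 / (4*pi*8.7^2)
psi = 4.4687e-06 W/m^2

4.4687e-06


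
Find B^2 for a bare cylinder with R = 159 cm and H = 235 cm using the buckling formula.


B^2 = (2.405/R)^2 + (pi/H)^2
B^2 = (2.405/159)^2 + (pi/235)^2
B^2 = 4.0751e-04 /cm^2

4.0751e-04


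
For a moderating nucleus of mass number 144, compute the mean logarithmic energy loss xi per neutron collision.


xi = 1 + (A-1)^2/(2A) * ln((A-1)/(A+1))
xi = 1 + (144-1)^2/(2*144) * ln((144-1)/(144 +1))
xi = 0.013825

0.013825


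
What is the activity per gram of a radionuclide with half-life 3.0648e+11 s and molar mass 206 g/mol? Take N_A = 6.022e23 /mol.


lambda = ln(2) / t_half = ln(2) / 3.0648e+11 = 2.261639e-12 /s
SA = lambda * N_A / M
SA = 2.261639e-12 * 6.022e23 / 206
SA = 6.6115e+09 Bq/g

6.6115e+09


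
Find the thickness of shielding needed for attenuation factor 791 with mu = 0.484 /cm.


x = ln(factor) / mu
x = ln(791) / 0.484
x = 13.788 cm

13.788


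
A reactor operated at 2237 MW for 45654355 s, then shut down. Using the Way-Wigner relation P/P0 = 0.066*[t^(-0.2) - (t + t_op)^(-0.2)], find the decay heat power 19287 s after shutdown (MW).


P/P0 = 0.066 * [t^(-0.2) - (t + t_op)^(-0.2)]
P/P0 = 0.066 * [19287^(-0.2) - (19287 + 45654355)^(-0.2)]
P/P0 = 0.066 * [0.1389783 - 0.02938102] = 0.007233420
P = 2237 * 0.007233420 = 16.181 MW

16.181


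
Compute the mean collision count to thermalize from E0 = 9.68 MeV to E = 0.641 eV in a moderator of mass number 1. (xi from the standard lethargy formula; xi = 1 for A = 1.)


xi = 1 + (A-1)^2/(2A)*ln((A-1)/(A+1)) = 1 (for A = 1)
n = ln(E0/E) / xi
n = ln(9.68e6 / 0.641) / 1
n = ln(1.510140e+07) / 1 = 16.530

16.530


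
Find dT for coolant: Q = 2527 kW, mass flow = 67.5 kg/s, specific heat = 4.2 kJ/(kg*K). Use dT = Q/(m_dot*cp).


dT = Q / (m_dot * cp)
dT = 2527 / (67.5 * 4.2)
dT = 8.9136 C

8.9136


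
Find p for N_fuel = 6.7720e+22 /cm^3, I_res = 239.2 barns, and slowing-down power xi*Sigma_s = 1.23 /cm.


p = exp(-N * I * 1e-24 / (xi*Sigma_s))
p = exp(-6.7720e+22 * 239.2 * 1e-24 / 1.23)
p = 1.9077e-06

1.9077e-06


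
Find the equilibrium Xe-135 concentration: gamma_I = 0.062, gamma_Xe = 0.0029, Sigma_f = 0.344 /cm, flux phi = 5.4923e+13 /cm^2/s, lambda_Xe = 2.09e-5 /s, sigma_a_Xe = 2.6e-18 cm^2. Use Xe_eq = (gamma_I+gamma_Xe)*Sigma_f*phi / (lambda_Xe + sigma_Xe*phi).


Xe_eq = (gamma_I + gamma_Xe) * Sigma_f * phi / (lambda_Xe + sigma_Xe * phi)
Numerator = (0.062 + 0.0029) * 0.344 * 5.4923e+13 = 1.226189e+12
Denominator = 2.09e-5 + 2.6e-18 * 5.4923e+13 = 1.636998e-04
Xe_eq = 1.226189e+12 / 1.636998e-04 = 7.4905e+15 /cm^3

7.4905e+15


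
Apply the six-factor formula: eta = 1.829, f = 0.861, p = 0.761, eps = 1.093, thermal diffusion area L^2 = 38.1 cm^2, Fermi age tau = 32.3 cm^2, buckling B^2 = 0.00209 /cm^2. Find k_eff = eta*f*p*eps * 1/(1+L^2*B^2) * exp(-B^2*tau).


k_inf = eta*f*p*eps = 1.829*0.861*0.761*1.093 = 1.309850
P_TNL = 1/(1 + L^2*B^2) = 1/(1 + 38.1*0.00209) = 0.9262441
P_FNL = exp(-B^2*tau) = exp(-0.00209*32.3) = 0.9347212
k_eff = k_inf * P_TNL * P_FNL = 1.309850 * 0.9262441 * 0.9347212
k_eff = 1.1340

1.1340


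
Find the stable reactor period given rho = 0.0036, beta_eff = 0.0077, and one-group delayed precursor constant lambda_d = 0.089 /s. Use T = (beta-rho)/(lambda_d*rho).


T = (beta - rho) / (lambda_d * rho)
T = (0.0077 - 0.0036) / (0.089 * 0.0036)
T = 12.797 s

12.797
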